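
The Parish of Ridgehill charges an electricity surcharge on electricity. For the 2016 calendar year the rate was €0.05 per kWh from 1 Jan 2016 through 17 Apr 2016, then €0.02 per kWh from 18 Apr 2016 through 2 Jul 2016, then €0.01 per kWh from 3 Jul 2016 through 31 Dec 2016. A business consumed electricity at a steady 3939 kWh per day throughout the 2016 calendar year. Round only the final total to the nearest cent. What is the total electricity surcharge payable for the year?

1 Jan – 17 Apr 2016: 108 days × 3939 kWh/day = 425,412 kWh at €0.05/kWh → €21,270.60
18 Apr – 2 Jul 2016: 76 days × 3939 kWh/day = 299,364 kWh at €0.02/kWh → €5,987.28
3 Jul – 31 Dec 2016: 182 days × 3939 kWh/day = 716,898 kWh at €0.01/kWh → €7,168.98

€34,426.86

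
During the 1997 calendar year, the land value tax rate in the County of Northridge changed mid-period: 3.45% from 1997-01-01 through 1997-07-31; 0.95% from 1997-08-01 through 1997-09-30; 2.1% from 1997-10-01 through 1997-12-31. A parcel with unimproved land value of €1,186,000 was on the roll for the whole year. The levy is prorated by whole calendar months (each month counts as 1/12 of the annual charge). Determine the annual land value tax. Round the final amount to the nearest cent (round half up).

1997-01-01 to 1997-07-31: 7 months at 3.45% → €1,186,000 × 3.45% × 7/12 = €23,868.2500
1997-08-01 to 1997-09-30: 2 months at 0.95% → €1,186,000 × 0.95% × 2/12 = €1,877.8333
1997-10-01 to 1997-12-31: 3 months at 2.1% → €1,186,000 × 2.1% × 3/12 = €6,226.5000
Total = €31,972.5833

€31,972.58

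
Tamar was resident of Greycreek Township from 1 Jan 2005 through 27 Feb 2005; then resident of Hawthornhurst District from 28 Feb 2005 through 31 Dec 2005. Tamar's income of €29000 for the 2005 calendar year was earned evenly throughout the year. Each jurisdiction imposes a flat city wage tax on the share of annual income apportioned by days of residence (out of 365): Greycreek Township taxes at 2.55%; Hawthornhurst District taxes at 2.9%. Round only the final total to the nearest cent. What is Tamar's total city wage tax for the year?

Greycreek Township, 1 Jan – 27 Feb 2005: 58 days → €29000 × 2.55% × 58/365 = €117.5096
Hawthornhurst District, 28 Feb – 31 Dec 2005: 307 days → €29000 × 2.9% × 307/365 = €707.3616
Total = €824.8712

€824.87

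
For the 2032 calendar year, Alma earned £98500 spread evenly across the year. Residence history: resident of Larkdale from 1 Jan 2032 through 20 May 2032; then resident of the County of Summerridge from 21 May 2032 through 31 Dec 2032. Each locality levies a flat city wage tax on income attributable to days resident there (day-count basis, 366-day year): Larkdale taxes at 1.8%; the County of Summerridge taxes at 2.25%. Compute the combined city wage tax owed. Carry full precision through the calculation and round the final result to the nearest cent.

£2045.49

Larkdale, 1 Jan – 20 May 2032: 141 days → £98500 × 1.8% × 141/366 = £683.0410
The County of Summerridge, 21 May – 31 Dec 2032: 225 days → £98500 × 2.25% × 225/366 = £1362.4488
Total = £2045.4898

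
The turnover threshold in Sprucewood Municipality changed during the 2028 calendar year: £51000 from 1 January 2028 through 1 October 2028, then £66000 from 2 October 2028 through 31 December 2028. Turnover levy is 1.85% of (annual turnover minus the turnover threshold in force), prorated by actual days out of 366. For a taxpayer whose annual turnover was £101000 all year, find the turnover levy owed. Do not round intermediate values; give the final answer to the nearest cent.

£856.00

1 January – 1 October 2028: 275 days, exemption £51000 → (£101000 − £51000) × 1.85% × 275/366 = £695.0137
2 October – 31 December 2028: 91 days, exemption £66000 → (£101000 − £66000) × 1.85% × 91/366 = £160.9904
Total = £856.0041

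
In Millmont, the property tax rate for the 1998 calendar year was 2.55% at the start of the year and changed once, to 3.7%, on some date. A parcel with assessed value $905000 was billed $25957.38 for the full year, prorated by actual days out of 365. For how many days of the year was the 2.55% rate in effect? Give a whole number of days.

264 days

Let d = days at the first rate; then 365 − d days at the second rate.
$905000 × [2.55%·d + 3.7%·(365−d)] / 365 = $25957.38
Solving gives d = 264, so the new rate took effect on September 22, 1998.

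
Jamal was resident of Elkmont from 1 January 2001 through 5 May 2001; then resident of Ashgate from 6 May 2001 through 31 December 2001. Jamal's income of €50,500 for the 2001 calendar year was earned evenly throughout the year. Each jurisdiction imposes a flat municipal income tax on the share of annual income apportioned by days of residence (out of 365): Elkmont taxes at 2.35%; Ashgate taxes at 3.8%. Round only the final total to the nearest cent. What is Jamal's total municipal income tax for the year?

Elkmont, 1 January – 5 May 2001: 125 days → €50,500 × 2.35% × 125/365 = €406.4212
Ashgate, 6 May – 31 December 2001: 240 days → €50,500 × 3.8% × 240/365 = €1,261.8082
Total = €1,668.2295

€1,668.23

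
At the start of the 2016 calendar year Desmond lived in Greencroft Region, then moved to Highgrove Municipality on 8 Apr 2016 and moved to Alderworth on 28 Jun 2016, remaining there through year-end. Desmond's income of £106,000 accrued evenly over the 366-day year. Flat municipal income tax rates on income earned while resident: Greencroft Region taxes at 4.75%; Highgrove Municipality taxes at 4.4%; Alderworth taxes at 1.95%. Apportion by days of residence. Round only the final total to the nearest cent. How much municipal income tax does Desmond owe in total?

Greencroft Region, 1 Jan – 7 Apr 2016: 98 days → £106,000 × 4.75% × 98/366 = £1,348.1694
Highgrove Municipality, 8 Apr – 27 Jun 2016: 81 days → £106,000 × 4.4% × 81/366 = £1,032.1967
Alderworth, 28 Jun – 31 Dec 2016: 187 days → £106,000 × 1.95% × 187/366 = £1,056.0902
Total = £3,436.4563

£3,436.46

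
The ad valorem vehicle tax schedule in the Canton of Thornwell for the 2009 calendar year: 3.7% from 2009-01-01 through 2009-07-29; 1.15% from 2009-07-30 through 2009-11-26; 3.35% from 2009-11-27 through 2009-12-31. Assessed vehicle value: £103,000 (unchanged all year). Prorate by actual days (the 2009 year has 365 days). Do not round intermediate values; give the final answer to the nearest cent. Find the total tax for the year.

£2,912.92

2009-01-01 to 2009-07-29: 210 days at 3.7% → £103,000 × 3.7% × 210/365 = £2,192.6301
2009-07-30 to 2009-11-26: 120 days at 1.15% → £103,000 × 1.15% × 120/365 = £389.4247
2009-11-27 to 2009-12-31: 35 days at 3.35% → £103,000 × 3.35% × 35/365 = £330.8699
Total = £2,912.9247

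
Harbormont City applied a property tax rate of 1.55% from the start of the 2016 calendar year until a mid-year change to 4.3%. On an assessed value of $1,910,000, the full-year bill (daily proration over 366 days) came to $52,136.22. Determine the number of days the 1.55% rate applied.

Let d = days at the first rate; then 366 − d days at the second rate.
$1,910,000 × [1.55%·d + 4.3%·(366−d)] / 366 = $52,136.22
Solving gives d = 209, so the new rate took effect on July 28, 2016.

209 days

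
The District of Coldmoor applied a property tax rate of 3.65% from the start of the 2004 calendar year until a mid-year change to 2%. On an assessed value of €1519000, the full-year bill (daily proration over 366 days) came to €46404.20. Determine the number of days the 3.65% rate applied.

234 days

Let d = days at the first rate; then 366 − d days at the second rate.
€1519000 × [3.65%·d + 2%·(366−d)] / 366 = €46404.20
Solving gives d = 234, so the new rate took effect on 22 August 2004.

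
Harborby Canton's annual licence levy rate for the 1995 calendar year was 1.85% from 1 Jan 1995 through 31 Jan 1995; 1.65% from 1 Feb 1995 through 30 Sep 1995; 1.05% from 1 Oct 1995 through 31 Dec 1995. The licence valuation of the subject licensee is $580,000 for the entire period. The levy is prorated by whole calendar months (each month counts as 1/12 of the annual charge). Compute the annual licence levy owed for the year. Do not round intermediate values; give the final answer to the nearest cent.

$8,796.67

1 Jan – 31 Jan 1995: 1 month at 1.85% → $580,000 × 1.85% × 1/12 = $894.1667
1 Feb – 30 Sep 1995: 8 months at 1.65% → $580,000 × 1.65% × 8/12 = $6,380.0000
1 Oct – 31 Dec 1995: 3 months at 1.05% → $580,000 × 1.05% × 3/12 = $1,522.5000
Total = $8,796.6667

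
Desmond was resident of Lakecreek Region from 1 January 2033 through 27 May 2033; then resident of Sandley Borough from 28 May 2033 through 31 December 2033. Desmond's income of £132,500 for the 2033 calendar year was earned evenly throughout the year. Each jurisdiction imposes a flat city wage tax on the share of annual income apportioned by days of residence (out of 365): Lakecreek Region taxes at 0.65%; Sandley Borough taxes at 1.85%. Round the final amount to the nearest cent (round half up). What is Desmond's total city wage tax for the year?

Lakecreek Region, 1 January – 27 May 2033: 147 days → £132,500 × 0.65% × 147/365 = £346.8596
Sandley Borough, 28 May – 31 December 2033: 218 days → £132,500 × 1.85% × 218/365 = £1,464.0342
Total = £1,810.8938

£1,810.89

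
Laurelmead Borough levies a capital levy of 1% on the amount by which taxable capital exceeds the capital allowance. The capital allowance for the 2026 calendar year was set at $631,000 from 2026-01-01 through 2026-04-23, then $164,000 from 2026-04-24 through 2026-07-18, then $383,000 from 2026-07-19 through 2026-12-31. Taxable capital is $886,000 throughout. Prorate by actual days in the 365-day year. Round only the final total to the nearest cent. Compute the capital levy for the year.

$4,778.22

2026-01-01 to 2026-04-23: 113 days, exemption $631,000 → ($886,000 − $631,000) × 1% × 113/365 = $789.4521
2026-04-24 to 2026-07-18: 86 days, exemption $164,000 → ($886,000 − $164,000) × 1% × 86/365 = $1,701.1507
2026-07-19 to 2026-12-31: 166 days, exemption $383,000 → ($886,000 − $383,000) × 1% × 166/365 = $2,287.6164
Total = $4,778.2192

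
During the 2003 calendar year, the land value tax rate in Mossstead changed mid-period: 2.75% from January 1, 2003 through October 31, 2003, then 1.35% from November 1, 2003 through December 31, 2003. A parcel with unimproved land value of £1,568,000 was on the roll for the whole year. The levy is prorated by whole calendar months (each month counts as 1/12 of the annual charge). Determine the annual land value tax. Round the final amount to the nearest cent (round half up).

January 1 – October 31, 2003: 10 months at 2.75% → £1,568,000 × 2.75% × 10/12 = £35,933.3333
November 1 – December 31, 2003: 2 months at 1.35% → £1,568,000 × 1.35% × 2/12 = £3,528.0000
Total = £39,461.3333

£39,461.33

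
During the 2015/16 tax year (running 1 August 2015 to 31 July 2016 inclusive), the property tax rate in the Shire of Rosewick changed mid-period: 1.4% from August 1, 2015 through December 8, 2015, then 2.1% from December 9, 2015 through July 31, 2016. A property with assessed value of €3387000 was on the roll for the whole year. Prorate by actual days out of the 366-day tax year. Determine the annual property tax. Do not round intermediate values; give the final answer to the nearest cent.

€62705.77

August 1 – December 8, 2015: 130 days at 1.4% → €3387000 × 1.4% × 130/366 = €16842.4590
December 9, 2015 – July 31, 2016: 236 days at 2.1% → €3387000 × 2.1% × 236/366 = €45863.3115
Total = €62705.7705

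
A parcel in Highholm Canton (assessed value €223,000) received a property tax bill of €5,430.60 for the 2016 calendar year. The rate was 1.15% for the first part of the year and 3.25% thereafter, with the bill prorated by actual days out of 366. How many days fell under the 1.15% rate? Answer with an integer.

142 days

Let d = days at the first rate; then 366 − d days at the second rate.
€223,000 × [1.15%·d + 3.25%·(366−d)] / 366 = €5,430.60
Solving gives d = 142, so the new rate took effect on 22 May 2016.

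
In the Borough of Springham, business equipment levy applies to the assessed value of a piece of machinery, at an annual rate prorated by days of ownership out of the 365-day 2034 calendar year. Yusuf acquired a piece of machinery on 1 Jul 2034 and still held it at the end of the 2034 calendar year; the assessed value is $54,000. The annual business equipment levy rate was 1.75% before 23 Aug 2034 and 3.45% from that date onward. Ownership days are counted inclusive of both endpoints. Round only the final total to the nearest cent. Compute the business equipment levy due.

1 Jul – 22 Aug 2034: 53 days at 1.75% → $54,000 × 1.75% × 53/365 = $137.2192
23 Aug – 31 Dec 2034: 131 days at 3.45% → $54,000 × 3.45% × 131/365 = $668.6384
Total = $805.8575

$805.86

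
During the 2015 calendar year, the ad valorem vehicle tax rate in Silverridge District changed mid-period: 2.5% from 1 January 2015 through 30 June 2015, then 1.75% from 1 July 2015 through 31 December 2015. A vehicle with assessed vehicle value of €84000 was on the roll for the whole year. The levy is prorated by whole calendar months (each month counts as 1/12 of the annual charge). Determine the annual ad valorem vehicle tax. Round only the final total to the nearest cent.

€1785.00

1 January – 30 June 2015: 6 months at 2.5% → €84000 × 2.5% × 6/12 = €1050.0000
1 July – 31 December 2015: 6 months at 1.75% → €84000 × 1.75% × 6/12 = €735.0000
Total = €1785.0000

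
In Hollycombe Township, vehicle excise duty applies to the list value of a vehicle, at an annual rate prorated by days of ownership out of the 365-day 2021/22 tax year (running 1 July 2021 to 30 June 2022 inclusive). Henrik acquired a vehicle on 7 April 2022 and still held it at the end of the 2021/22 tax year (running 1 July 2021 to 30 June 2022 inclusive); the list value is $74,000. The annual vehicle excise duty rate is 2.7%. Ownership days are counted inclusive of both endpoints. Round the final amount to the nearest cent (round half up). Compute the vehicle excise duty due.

$465.29

Days held (7 April – 30 June 2022): 85 out of 365
Tax = $74,000 × 2.7% × 85/365 = $465.2877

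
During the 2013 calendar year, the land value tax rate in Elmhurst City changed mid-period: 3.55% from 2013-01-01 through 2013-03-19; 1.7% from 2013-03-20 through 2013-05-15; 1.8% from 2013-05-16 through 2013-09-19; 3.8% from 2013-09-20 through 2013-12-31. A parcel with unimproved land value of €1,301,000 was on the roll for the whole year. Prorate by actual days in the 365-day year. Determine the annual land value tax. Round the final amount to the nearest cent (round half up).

2013-01-01 to 2013-03-19: 78 days at 3.55% → €1,301,000 × 3.55% × 78/365 = €9,869.7781
2013-03-20 to 2013-05-15: 57 days at 1.7% → €1,301,000 × 1.7% × 57/365 = €3,453.8877
2013-05-16 to 2013-09-19: 127 days at 1.8% → €1,301,000 × 1.8% × 127/365 = €8,148.1808
2013-09-20 to 2013-12-31: 103 days at 3.8% → €1,301,000 × 3.8% × 103/365 = €13,950.9973
Total = €35,422.8438

€35,422.84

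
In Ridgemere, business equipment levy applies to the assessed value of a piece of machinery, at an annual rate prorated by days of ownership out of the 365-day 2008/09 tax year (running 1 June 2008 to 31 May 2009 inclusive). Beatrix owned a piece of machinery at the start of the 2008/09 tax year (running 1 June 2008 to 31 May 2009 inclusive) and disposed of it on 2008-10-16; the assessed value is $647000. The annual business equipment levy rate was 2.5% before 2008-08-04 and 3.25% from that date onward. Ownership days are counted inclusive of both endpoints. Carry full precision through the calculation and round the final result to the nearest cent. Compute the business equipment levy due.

$7099.27

2008-06-01 to 2008-08-03: 64 days at 2.5% → $647000 × 2.5% × 64/365 = $2836.1644
2008-08-04 to 2008-10-16: 74 days at 3.25% → $647000 × 3.25% × 74/365 = $4263.1096
Total = $7099.2740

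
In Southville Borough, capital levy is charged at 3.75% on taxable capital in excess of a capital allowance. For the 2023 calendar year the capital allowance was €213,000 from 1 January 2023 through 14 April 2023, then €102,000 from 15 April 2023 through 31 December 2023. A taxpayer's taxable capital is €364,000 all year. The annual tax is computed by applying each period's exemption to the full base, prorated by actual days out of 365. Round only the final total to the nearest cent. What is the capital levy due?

€8,638.97

1 January – 14 April 2023: 104 days, exemption €213,000 → (€364,000 − €213,000) × 3.75% × 104/365 = €1,613.4247
15 April – 31 December 2023: 261 days, exemption €102,000 → (€364,000 − €102,000) × 3.75% × 261/365 = €7,025.5479
Total = €8,638.9726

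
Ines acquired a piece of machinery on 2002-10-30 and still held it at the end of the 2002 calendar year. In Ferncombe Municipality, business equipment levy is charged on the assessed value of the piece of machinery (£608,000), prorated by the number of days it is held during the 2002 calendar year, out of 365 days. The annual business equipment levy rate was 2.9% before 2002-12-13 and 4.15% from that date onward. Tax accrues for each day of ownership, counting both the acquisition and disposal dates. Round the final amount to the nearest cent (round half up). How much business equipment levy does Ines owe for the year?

£3,438.95

2002-10-30 to 2002-12-12: 44 days at 2.9% → £608,000 × 2.9% × 44/365 = £2,125.5014
2002-12-13 to 2002-12-31: 19 days at 4.15% → £608,000 × 4.15% × 19/365 = £1,313.4466
Total = £3,438.9479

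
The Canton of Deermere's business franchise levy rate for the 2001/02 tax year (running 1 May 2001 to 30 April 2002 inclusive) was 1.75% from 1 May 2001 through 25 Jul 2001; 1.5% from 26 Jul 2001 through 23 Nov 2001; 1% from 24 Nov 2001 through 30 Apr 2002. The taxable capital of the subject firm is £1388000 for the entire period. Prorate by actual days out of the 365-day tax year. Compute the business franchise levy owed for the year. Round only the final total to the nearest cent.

£18633.42

1 May – 25 Jul 2001: 86 days at 1.75% → £1388000 × 1.75% × 86/365 = £5723.1233
26 Jul – 23 Nov 2001: 121 days at 1.5% → £1388000 × 1.5% × 121/365 = £6901.9726
24 Nov 2001 – 30 Apr 2002: 158 days at 1% → £1388000 × 1% × 158/365 = £6008.3288
Total = £18633.4247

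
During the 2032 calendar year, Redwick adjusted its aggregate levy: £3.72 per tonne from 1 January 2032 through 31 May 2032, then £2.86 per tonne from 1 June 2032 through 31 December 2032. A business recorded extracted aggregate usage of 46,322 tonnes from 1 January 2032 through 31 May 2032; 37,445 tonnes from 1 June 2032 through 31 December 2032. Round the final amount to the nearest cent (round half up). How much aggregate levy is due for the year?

£279,410.54

1 January – 31 May 2032: 46,322 tonnes at £3.72/tonne → £172,317.84
1 June – 31 December 2032: 37,445 tonnes at £2.86/tonne → £107,092.70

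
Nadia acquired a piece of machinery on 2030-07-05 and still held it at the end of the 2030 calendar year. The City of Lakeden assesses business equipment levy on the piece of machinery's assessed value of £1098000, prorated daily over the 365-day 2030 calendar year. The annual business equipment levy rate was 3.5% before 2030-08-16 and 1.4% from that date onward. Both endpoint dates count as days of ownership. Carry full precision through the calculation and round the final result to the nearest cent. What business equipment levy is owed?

£10233.96

2030-07-05 to 2030-08-15: 42 days at 3.5% → £1098000 × 3.5% × 42/365 = £4422.0822
2030-08-16 to 2030-12-31: 138 days at 1.4% → £1098000 × 1.4% × 138/365 = £5811.8795
Total = £10233.9616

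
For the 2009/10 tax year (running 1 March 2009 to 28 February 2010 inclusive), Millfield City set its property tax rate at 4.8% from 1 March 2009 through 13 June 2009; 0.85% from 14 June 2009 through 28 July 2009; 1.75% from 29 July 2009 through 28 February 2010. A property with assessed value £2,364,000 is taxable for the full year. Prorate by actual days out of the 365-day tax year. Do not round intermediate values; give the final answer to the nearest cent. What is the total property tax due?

£59,488.60

1 March – 13 June 2009: 105 days at 4.8% → £2,364,000 × 4.8% × 105/365 = £32,642.6301
14 June – 28 July 2009: 45 days at 0.85% → £2,364,000 × 0.85% × 45/365 = £2,477.3425
29 July 2009 – 28 February 2010: 215 days at 1.75% → £2,364,000 × 1.75% × 215/365 = £24,368.6301
Total = £59,488.6027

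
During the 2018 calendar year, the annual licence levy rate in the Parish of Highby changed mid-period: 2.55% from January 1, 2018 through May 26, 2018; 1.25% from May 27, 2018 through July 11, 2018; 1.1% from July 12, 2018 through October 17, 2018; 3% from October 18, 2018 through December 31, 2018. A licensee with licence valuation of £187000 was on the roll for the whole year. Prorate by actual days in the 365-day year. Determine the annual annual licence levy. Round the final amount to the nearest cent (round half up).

January 1 – May 26, 2018: 146 days at 2.55% → £187000 × 2.55% × 146/365 = £1907.4000
May 27 – July 11, 2018: 46 days at 1.25% → £187000 × 1.25% × 46/365 = £294.5890
July 12 – October 17, 2018: 98 days at 1.1% → £187000 × 1.1% × 98/365 = £552.2904
October 18 – December 31, 2018: 75 days at 3% → £187000 × 3% × 75/365 = £1152.7397
Total = £3907.0192

£3907.02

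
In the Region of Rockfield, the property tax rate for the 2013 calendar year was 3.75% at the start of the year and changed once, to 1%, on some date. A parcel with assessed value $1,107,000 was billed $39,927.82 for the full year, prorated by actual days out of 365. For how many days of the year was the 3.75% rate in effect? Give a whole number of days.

346 days

Let d = days at the first rate; then 365 − d days at the second rate.
$1,107,000 × [3.75%·d + 1%·(365−d)] / 365 = $39,927.82
Solving gives d = 346, so the new rate took effect on December 13, 2013.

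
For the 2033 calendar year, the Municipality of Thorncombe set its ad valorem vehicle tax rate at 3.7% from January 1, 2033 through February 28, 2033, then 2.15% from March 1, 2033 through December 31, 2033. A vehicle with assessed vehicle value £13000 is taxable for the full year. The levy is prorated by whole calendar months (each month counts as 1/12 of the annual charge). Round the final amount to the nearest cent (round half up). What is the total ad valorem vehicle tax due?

£313.08

January 1 – February 28, 2033: 2 months at 3.7% → £13000 × 3.7% × 2/12 = £80.1667
March 1 – December 31, 2033: 10 months at 2.15% → £13000 × 2.15% × 10/12 = £232.9167
Total = £313.0833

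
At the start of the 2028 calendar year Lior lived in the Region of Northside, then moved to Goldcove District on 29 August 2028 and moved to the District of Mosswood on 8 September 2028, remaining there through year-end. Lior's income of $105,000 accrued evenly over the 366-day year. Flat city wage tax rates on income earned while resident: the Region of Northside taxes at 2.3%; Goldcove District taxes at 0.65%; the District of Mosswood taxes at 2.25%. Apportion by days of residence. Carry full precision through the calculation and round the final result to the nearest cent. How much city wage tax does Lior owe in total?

The Region of Northside, 1 January – 28 August 2028: 241 days → $105,000 × 2.3% × 241/366 = $1,590.2049
Goldcove District, 29 August – 7 September 2028: 10 days → $105,000 × 0.65% × 10/366 = $18.6475
The District of Mosswood, 8 September – 31 December 2028: 115 days → $105,000 × 2.25% × 115/366 = $742.3156
Total = $2,351.1680

$2,351.17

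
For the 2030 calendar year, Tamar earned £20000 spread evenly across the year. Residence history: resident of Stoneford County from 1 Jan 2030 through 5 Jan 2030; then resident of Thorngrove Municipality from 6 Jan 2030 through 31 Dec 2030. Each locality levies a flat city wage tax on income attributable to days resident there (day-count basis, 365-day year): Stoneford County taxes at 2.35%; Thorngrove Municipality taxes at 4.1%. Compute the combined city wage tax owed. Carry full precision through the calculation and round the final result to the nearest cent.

£815.21

Stoneford County, 1 Jan – 5 Jan 2030: 5 days → £20000 × 2.35% × 5/365 = £6.4384
Thorngrove Municipality, 6 Jan – 31 Dec 2030: 360 days → £20000 × 4.1% × 360/365 = £808.7671
Total = £815.2055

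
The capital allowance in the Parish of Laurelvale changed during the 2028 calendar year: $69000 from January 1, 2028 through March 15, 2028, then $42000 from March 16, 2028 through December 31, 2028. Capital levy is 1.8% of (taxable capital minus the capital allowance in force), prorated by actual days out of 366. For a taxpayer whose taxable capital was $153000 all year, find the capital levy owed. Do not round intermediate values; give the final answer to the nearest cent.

$1898.41

January 1 – March 15, 2028: 75 days, exemption $69000 → ($153000 − $69000) × 1.8% × 75/366 = $309.8361
March 16 – December 31, 2028: 291 days, exemption $42000 → ($153000 − $42000) × 1.8% × 291/366 = $1588.5738
Total = $1898.4098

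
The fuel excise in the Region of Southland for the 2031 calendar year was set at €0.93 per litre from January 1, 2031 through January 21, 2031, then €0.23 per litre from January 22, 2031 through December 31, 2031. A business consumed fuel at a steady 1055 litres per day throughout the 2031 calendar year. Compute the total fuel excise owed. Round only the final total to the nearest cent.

January 1 – January 21, 2031: 21 days × 1055 litres/day = 22,155 litres at €0.93/litre → €20604.15
January 22 – December 31, 2031: 344 days × 1055 litres/day = 362,920 litres at €0.23/litre → €83471.60

€104075.75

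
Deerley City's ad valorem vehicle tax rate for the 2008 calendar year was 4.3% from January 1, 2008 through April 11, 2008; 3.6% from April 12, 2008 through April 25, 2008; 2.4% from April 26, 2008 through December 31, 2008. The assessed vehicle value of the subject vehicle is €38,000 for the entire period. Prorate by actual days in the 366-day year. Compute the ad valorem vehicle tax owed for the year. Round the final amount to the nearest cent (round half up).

€1,130.66

January 1 – April 11, 2008: 102 days at 4.3% → €38,000 × 4.3% × 102/366 = €455.3770
April 12 – April 25, 2008: 14 days at 3.6% → €38,000 × 3.6% × 14/366 = €52.3279
April 26 – December 31, 2008: 250 days at 2.4% → €38,000 × 2.4% × 250/366 = €622.9508
Total = €1,130.6557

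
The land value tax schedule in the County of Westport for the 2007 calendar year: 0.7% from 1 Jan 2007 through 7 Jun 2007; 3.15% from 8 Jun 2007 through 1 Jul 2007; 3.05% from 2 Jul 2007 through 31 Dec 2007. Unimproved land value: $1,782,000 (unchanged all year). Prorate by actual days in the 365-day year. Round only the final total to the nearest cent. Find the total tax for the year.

1 Jan – 7 Jun 2007: 158 days at 0.7% → $1,782,000 × 0.7% × 158/365 = $5,399.7041
8 Jun – 1 Jul 2007: 24 days at 3.15% → $1,782,000 × 3.15% × 24/365 = $3,690.9370
2 Jul – 31 Dec 2007: 183 days at 3.05% → $1,782,000 × 3.05% × 183/365 = $27,249.9534
Total = $36,340.5945

$36,340.59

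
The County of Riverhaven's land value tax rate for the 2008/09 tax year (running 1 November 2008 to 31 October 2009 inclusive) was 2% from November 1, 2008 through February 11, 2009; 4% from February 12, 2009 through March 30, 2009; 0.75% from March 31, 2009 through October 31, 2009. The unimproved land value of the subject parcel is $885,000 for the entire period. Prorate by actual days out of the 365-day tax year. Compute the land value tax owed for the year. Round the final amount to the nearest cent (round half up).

$13,462.91

November 1, 2008 – February 11, 2009: 103 days at 2% → $885,000 × 2% × 103/365 = $4,994.7945
February 12 – March 30, 2009: 47 days at 4% → $885,000 × 4% × 47/365 = $4,558.3562
March 31 – October 31, 2009: 215 days at 0.75% → $885,000 × 0.75% × 215/365 = $3,909.7603
Total = $13,462.9110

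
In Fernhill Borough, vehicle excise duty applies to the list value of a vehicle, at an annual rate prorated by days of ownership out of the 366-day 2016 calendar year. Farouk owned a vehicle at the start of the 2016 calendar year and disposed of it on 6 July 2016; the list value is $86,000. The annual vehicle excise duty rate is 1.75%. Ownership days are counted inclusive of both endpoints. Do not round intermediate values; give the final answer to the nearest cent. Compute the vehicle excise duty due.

Days held (1 January – 6 July 2016): 188 out of 366
Tax = $86,000 × 1.75% × 188/366 = $773.0601

$773.06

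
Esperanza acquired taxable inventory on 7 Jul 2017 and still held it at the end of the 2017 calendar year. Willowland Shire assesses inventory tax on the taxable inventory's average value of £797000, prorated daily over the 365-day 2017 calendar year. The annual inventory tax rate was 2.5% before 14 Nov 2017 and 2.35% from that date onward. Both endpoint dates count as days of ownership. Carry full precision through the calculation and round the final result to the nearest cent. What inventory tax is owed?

£9559.63

7 Jul – 13 Nov 2017: 130 days at 2.5% → £797000 × 2.5% × 130/365 = £7096.5753
14 Nov – 31 Dec 2017: 48 days at 2.35% → £797000 × 2.35% × 48/365 = £2463.0575
Total = £9559.6329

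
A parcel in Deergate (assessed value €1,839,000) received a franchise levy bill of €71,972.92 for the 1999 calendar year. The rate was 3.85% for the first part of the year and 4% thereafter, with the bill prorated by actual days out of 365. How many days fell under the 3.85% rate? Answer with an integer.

210 days

Let d = days at the first rate; then 365 − d days at the second rate.
€1,839,000 × [3.85%·d + 4%·(365−d)] / 365 = €71,972.92
Solving gives d = 210, so the new rate took effect on July 30, 1999.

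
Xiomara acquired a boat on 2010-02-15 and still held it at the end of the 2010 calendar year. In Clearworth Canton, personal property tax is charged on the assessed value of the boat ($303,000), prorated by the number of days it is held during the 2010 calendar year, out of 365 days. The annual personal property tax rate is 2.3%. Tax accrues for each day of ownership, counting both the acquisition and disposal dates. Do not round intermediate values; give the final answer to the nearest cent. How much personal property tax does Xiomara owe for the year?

$6,109.81

Days held (2010-02-15 to 2010-12-31): 320 out of 365
Tax = $303,000 × 2.3% × 320/365 = $6,109.8082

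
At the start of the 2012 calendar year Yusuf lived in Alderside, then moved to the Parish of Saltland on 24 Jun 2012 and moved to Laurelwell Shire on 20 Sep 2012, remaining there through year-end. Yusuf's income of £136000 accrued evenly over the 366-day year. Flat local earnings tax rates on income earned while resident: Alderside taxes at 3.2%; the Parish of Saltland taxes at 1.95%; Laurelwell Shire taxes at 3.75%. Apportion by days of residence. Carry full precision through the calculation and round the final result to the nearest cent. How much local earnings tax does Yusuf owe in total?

£4153.76

Alderside, 1 Jan – 23 Jun 2012: 175 days → £136000 × 3.2% × 175/366 = £2080.8743
The Parish of Saltland, 24 Jun – 19 Sep 2012: 88 days → £136000 × 1.95% × 88/366 = £637.6393
Laurelwell Shire, 20 Sep – 31 Dec 2012: 103 days → £136000 × 3.75% × 103/366 = £1435.2459
Total = £4153.7596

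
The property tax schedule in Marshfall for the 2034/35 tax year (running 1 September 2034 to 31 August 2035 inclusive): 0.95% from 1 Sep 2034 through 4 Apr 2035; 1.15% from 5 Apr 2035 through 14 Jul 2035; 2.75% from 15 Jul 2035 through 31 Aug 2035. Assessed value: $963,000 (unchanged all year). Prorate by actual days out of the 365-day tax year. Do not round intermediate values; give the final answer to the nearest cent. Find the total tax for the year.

$11,960.99

1 Sep 2034 – 4 Apr 2035: 216 days at 0.95% → $963,000 × 0.95% × 216/365 = $5,413.9068
5 Apr – 14 Jul 2035: 101 days at 1.15% → $963,000 × 1.15% × 101/365 = $3,064.4507
15 Jul – 31 Aug 2035: 48 days at 2.75% → $963,000 × 2.75% × 48/365 = $3,482.6301
Total = $11,960.9877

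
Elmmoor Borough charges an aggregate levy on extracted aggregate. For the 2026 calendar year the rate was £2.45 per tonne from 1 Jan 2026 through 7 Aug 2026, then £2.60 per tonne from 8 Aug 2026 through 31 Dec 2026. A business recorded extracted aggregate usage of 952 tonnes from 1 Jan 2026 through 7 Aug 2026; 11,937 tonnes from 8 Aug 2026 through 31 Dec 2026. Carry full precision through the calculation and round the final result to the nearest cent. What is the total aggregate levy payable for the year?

1 Jan – 7 Aug 2026: 952 tonnes at £2.45/tonne → £2,332.40
8 Aug – 31 Dec 2026: 11,937 tonnes at £2.60/tonne → £31,036.20

£33,368.60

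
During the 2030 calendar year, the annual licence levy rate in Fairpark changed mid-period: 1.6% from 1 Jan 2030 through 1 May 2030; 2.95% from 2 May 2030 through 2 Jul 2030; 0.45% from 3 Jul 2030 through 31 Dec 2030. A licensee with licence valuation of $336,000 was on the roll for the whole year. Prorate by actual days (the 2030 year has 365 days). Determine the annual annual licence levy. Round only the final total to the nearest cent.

1 Jan – 1 May 2030: 121 days at 1.6% → $336,000 × 1.6% × 121/365 = $1,782.1808
2 May – 2 Jul 2030: 62 days at 2.95% → $336,000 × 2.95% × 62/365 = $1,683.6822
3 Jul – 31 Dec 2030: 182 days at 0.45% → $336,000 × 0.45% × 182/365 = $753.9288
Total = $4,219.7918

$4,219.79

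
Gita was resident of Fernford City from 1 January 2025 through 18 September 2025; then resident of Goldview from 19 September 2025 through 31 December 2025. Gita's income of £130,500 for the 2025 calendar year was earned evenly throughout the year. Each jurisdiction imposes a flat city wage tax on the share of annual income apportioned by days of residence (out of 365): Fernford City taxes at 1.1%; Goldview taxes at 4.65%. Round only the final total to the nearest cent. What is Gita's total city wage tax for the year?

£2,755.52

Fernford City, 1 January – 18 September 2025: 261 days → £130,500 × 1.1% × 261/365 = £1,026.4808
Goldview, 19 September – 31 December 2025: 104 days → £130,500 × 4.65% × 104/365 = £1,729.0356
Total = £2,755.5164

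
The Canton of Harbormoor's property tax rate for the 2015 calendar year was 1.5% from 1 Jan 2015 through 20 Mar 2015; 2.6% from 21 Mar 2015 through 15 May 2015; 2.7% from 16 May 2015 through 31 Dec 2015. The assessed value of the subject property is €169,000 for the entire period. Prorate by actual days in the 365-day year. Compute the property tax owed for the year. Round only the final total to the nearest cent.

1 Jan – 20 Mar 2015: 79 days at 1.5% → €169,000 × 1.5% × 79/365 = €548.6712
21 Mar – 15 May 2015: 56 days at 2.6% → €169,000 × 2.6% × 56/365 = €674.1479
16 May – 31 Dec 2015: 230 days at 2.7% → €169,000 × 2.7% × 230/365 = €2,875.3151
Total = €4,098.1342

€4,098.13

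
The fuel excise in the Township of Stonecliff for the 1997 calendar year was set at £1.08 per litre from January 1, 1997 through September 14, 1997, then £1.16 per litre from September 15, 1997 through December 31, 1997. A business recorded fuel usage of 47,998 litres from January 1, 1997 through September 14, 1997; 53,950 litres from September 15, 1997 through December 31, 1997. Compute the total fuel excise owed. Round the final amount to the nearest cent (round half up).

January 1 – September 14, 1997: 47,998 litres at £1.08/litre → £51,837.84
September 15 – December 31, 1997: 53,950 litres at £1.16/litre → £62,582.00

£114,419.84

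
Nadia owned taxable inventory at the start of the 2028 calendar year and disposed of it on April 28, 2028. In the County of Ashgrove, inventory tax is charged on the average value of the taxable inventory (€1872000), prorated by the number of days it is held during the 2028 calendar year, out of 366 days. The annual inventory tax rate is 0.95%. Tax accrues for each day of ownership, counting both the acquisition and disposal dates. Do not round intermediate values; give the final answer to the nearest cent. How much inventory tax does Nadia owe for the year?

Days held (January 1 – April 28, 2028): 119 out of 366
Tax = €1872000 × 0.95% × 119/366 = €5782.2295

€5782.23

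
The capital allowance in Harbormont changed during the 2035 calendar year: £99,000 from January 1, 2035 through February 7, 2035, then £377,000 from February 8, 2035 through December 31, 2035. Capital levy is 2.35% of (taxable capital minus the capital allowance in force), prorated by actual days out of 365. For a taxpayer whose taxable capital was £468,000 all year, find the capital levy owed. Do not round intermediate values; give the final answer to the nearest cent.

£2,818.65

January 1 – February 7, 2035: 38 days, exemption £99,000 → (£468,000 − £99,000) × 2.35% × 38/365 = £902.7863
February 8 – December 31, 2035: 327 days, exemption £377,000 → (£468,000 − £377,000) × 2.35% × 327/365 = £1,915.8616
Total = £2,818.6479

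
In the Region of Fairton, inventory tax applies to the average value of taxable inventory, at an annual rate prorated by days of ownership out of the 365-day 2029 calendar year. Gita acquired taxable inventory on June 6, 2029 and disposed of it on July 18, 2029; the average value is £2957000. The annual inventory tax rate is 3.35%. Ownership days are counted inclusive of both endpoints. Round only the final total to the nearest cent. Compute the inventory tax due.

Days held (June 6 – July 18, 2029): 43 out of 365
Tax = £2957000 × 3.35% × 43/365 = £11670.0233

£11670.02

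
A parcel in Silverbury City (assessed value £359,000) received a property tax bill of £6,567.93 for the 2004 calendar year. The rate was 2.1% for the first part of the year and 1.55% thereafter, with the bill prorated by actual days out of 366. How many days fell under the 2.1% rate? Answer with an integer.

186 days

Let d = days at the first rate; then 366 − d days at the second rate.
£359,000 × [2.1%·d + 1.55%·(366−d)] / 366 = £6,567.93
Solving gives d = 186, so the new rate took effect on 5 Jul 2004.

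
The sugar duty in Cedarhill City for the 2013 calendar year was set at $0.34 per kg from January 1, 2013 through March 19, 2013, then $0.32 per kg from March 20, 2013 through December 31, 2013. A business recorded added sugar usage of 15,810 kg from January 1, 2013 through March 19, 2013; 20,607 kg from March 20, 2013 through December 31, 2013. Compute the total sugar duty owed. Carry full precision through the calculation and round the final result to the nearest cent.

January 1 – March 19, 2013: 15,810 kg at $0.34/kg → $5,375.40
March 20 – December 31, 2013: 20,607 kg at $0.32/kg → $6,594.24

$11,969.64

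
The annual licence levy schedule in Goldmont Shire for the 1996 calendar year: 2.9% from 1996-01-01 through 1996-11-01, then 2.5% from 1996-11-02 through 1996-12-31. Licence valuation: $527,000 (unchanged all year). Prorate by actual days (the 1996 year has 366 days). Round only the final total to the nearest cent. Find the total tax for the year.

$14,937.43

1996-01-01 to 1996-11-01: 306 days at 2.9% → $527,000 × 2.9% × 306/366 = $12,777.5902
1996-11-02 to 1996-12-31: 60 days at 2.5% → $527,000 × 2.5% × 60/366 = $2,159.8361
Total = $14,937.4262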